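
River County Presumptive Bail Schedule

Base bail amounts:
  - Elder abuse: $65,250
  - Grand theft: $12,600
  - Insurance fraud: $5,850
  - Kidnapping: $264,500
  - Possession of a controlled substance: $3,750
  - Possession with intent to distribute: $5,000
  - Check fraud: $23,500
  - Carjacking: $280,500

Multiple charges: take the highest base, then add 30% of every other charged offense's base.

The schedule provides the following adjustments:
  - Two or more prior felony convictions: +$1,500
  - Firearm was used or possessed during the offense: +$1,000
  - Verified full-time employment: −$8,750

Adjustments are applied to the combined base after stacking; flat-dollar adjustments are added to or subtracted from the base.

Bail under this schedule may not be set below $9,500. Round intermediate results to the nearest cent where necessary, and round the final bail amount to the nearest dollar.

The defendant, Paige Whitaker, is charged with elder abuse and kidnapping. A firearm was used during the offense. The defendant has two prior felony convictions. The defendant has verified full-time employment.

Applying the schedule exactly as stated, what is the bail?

Base amounts from the schedule: elder abuse $65,250; kidnapping $264,500.
Stacking rule: highest base plus 30% of each additional charge. Highest is kidnapping at $264,500. Additional: $65,250 × 30% = $19,575. Combined base = $264,500 + $19,575 = $284,075.
Two or more prior felony convictions (+$1,500 flat): $284,075 + $1,500 = $285,575.
Firearm was used or possessed during the offense (+$1,000 flat): $285,575 + $1,000 = $286,575.
Verified full-time employment (−$8,750 flat): $286,575 − $8,750 = $277,825.
$277,825 is at or above the $9,500 minimum.

$277,825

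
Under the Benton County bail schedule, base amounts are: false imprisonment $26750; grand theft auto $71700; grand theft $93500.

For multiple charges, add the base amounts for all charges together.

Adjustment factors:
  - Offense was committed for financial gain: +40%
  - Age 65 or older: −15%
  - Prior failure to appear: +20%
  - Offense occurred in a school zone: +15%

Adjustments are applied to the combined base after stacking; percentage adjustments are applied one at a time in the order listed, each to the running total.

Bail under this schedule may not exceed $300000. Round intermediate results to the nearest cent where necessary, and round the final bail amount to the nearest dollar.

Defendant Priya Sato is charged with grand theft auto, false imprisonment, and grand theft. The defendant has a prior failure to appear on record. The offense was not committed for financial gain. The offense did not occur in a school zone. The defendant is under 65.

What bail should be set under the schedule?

$230340

Base amounts from the schedule: grand theft auto $71700; false imprisonment $26750; grand theft $93500.
Stacking rule: sum of all bases. $71700 + $26750 + $93500 = $191950.
Prior failure to appear (+20%): $191950 × 1.2 = $230340.
$230340 is within the $300000 maximum.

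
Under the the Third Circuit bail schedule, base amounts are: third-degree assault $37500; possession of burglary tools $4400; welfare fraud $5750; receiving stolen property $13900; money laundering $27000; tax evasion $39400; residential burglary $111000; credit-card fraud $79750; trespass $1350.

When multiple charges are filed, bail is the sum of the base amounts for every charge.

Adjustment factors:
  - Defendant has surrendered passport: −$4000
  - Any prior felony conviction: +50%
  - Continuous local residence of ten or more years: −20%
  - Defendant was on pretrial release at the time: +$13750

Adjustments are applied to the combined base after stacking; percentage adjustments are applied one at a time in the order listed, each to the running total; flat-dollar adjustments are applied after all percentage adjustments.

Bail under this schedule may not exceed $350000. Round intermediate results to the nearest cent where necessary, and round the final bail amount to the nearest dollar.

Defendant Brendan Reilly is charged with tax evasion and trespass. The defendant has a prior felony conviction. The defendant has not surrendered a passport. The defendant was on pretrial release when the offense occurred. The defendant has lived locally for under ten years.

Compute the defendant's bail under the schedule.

$74875

Base amounts from the schedule: tax evasion $39400; trespass $1350.
Stacking rule: sum of all bases. $39400 + $1350 = $40750.
Any prior felony conviction (+50%): $40750 × 1.5 = $61125.
Defendant was on pretrial release at the time (+$13750 flat): $61125 + $13750 = $74875.
$74875 is within the $350000 maximum.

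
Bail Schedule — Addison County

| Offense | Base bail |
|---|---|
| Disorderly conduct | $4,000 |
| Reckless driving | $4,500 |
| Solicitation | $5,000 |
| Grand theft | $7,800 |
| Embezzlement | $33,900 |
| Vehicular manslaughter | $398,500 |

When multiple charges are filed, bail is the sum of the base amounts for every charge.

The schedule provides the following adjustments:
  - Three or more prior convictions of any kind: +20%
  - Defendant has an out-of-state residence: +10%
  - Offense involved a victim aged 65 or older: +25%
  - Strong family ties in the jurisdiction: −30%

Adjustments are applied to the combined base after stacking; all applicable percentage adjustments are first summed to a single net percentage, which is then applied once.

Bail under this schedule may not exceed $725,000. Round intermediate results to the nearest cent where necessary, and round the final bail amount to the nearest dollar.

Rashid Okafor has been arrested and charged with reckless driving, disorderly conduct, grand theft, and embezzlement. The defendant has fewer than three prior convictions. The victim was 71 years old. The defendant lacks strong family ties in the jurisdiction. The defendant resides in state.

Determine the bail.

Base amounts from the schedule: reckless driving $4,500; disorderly conduct $4,000; grand theft $7,800; embezzlement $33,900.
Stacking rule: sum of all bases. $4,500 + $4,000 + $7,800 + $33,900 = $50,200.
Offense involved a victim aged 65 or older (+25%): $50,200 × 1.25 = $62,750.
$62,750 is within the $725,000 maximum.

$62,750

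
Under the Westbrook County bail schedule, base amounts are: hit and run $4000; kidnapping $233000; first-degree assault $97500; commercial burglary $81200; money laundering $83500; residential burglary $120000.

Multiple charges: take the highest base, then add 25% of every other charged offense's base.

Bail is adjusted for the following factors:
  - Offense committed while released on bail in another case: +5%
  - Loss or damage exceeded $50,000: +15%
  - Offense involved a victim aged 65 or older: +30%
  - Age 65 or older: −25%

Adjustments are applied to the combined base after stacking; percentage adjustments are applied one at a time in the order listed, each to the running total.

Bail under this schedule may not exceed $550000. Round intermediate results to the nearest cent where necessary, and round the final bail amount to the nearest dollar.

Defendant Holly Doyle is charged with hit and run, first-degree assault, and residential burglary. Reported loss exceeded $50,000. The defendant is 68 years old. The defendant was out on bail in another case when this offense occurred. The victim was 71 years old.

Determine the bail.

Base amounts from the schedule: hit and run $4000; first-degree assault $97500; residential burglary $120000.
Stacking rule: highest base plus 25% of each additional charge. Highest is residential burglary at $120000. Additional: $4000 × 25% = $1000; $97500 × 25% = $24375. Combined base = $120000 + $25375 = $145375.
Offense committed while released on bail in another case (+5%): $145375 × 1.05 = $152643.75.
Loss or damage exceeded $50,000 (+15%): $152643.75 × 1.15 = $175540.31.
Offense involved a victim aged 65 or older (+30%): $175540.31 × 1.3 = $228202.40.
Age 65 or older (−25%): $228202.40 × 0.75 = $171151.80.
$171151.80 is within the $550000 maximum.
Rounded to the nearest dollar: $171152.

$171152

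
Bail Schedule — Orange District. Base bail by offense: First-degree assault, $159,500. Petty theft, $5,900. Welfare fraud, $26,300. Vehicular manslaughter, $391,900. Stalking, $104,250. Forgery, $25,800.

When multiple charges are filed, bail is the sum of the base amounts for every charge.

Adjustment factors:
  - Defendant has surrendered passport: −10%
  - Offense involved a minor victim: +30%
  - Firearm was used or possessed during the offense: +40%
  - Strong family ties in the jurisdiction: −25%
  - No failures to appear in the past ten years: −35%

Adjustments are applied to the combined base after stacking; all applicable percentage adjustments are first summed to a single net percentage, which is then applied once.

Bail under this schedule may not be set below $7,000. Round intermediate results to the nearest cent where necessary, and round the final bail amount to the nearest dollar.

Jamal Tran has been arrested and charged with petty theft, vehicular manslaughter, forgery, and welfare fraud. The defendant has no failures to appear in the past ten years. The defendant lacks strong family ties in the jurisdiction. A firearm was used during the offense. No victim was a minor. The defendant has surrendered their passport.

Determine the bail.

Base amounts from the schedule: petty theft $5,900; vehicular manslaughter $391,900; forgery $25,800; welfare fraud $26,300.
Stacking rule: sum of all bases. $5,900 + $391,900 + $25,800 + $26,300 = $449,900.
Net percentage adjustment: −10% +40% −35% = −5%. $449,900 × 0.95 = $427,405.
$427,405 is at or above the $7,000 minimum.

$427,405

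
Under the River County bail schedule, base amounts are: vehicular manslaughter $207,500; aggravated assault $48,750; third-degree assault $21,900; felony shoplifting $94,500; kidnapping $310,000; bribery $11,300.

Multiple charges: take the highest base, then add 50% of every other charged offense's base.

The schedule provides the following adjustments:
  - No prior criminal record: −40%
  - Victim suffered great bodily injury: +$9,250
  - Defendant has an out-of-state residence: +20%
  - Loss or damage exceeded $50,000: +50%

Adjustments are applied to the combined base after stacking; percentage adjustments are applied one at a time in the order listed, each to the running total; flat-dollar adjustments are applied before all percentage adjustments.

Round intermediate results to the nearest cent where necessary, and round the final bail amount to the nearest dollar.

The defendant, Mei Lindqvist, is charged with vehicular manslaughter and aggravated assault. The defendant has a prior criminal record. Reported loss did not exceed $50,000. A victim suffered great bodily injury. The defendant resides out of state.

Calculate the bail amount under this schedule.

$289,350

Base amounts from the schedule: vehicular manslaughter $207,500; aggravated assault $48,750.
Stacking rule: highest base plus 50% of each additional charge. Highest is vehicular manslaughter at $207,500. Additional: $48,750 × 50% = $24,375. Combined base = $207,500 + $24,375 = $231,875.
Victim suffered great bodily injury (+$9,250 flat): $231,875 + $9,250 = $241,125.
Defendant has an out-of-state residence (+20%): $241,125 × 1.2 = $289,350.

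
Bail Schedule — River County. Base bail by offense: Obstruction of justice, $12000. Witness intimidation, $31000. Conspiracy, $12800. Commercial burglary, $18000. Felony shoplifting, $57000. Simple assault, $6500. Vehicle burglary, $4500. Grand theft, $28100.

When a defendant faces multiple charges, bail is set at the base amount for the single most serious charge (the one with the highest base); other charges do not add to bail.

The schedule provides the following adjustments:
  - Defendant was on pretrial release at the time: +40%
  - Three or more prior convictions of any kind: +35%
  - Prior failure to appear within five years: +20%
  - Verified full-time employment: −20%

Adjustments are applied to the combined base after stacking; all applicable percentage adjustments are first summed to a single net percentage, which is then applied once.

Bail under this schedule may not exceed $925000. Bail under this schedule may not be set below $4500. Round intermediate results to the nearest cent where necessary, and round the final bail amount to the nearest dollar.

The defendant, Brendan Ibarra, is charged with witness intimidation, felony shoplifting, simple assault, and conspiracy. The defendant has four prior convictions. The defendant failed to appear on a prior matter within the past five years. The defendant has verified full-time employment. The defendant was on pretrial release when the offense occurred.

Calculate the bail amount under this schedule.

Base amounts from the schedule: witness intimidation $31000; felony shoplifting $57000; simple assault $6500; conspiracy $12800.
Stacking rule: use the highest base only. Highest is felony shoplifting at $57000. Combined base = $57000.
Net percentage adjustment: +40% +35% +20% −20% = +75%. $57000 × 1.75 = $99750.
$99750 is within the $925000 maximum.
$99750 is at or above the $4500 minimum.

$99750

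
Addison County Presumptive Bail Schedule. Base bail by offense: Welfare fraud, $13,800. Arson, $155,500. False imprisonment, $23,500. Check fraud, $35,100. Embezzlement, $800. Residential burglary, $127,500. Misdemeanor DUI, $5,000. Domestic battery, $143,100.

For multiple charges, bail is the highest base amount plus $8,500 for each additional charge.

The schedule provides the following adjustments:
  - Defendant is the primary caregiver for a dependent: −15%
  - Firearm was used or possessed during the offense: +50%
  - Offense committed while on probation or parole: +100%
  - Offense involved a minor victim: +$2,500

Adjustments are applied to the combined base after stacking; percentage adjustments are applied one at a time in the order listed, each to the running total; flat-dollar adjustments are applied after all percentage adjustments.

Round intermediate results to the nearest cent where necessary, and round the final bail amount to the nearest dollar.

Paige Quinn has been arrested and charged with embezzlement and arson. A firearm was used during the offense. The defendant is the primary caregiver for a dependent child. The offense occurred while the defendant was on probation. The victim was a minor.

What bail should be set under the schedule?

Base amounts from the schedule: embezzlement $800; arson $155,500.
Stacking rule: highest base plus $8,500 per additional charge. Highest is arson at $155,500; 1 additional charge → +$8,500. Combined base = $164,000.
Defendant is the primary caregiver for a dependent (−15%): $164,000 × 0.85 = $139,400.
Firearm was used or possessed during the offense (+50%): $139,400 × 1.5 = $209,100.
Offense committed while on probation or parole (+100%): $209,100 × 2 = $418,200.
Offense involved a minor victim (+$2,500 flat): $418,200 + $2,500 = $420,700.

$420,700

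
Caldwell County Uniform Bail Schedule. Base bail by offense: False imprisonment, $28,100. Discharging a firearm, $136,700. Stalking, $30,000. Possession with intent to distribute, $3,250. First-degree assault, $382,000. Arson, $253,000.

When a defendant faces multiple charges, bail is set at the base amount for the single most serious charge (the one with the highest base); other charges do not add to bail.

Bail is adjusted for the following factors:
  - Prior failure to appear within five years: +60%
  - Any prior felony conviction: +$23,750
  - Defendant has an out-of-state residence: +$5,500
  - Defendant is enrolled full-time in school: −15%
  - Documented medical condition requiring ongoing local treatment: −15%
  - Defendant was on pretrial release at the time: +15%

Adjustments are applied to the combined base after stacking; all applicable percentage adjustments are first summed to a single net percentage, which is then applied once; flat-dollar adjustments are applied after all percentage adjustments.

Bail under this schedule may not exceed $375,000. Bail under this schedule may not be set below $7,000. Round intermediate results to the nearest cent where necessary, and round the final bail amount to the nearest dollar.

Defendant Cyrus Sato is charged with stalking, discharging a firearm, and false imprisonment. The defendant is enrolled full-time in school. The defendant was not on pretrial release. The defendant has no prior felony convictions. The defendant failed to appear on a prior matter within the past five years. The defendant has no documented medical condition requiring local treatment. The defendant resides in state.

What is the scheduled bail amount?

Base amounts from the schedule: stalking $30,000; discharging a firearm $136,700; false imprisonment $28,100.
Stacking rule: use the highest base only. Highest is discharging a firearm at $136,700. Combined base = $136,700.
Net percentage adjustment: +60% −15% = +45%. $136,700 × 1.45 = $198,215.
$198,215 is within the $375,000 maximum.
$198,215 is at or above the $7,000 minimum.

$198,215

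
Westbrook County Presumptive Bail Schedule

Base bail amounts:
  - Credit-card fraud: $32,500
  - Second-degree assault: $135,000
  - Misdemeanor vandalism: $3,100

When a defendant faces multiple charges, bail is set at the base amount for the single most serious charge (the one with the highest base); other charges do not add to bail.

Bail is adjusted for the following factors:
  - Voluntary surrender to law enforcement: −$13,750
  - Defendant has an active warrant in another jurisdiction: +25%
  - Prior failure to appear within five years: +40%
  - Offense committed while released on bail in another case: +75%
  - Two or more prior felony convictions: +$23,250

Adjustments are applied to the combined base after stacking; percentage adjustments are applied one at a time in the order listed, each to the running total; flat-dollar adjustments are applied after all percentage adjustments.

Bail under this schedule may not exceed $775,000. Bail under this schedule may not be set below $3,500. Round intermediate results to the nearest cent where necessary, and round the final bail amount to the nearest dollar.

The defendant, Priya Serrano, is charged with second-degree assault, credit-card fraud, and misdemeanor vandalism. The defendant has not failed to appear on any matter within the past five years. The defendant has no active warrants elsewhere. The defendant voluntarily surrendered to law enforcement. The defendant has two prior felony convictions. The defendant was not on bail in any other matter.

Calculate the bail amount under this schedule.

$144,500

Base amounts from the schedule: second-degree assault $135,000; credit-card fraud $32,500; misdemeanor vandalism $3,100.
Stacking rule: use the highest base only. Highest is second-degree assault at $135,000. Combined base = $135,000.
Voluntary surrender to law enforcement (−$13,750 flat): $135,000 − $13,750 = $121,250.
Two or more prior felony convictions (+$23,250 flat): $121,250 + $23,250 = $144,500.
$144,500 is within the $775,000 maximum.
$144,500 is at or above the $3,500 minimum.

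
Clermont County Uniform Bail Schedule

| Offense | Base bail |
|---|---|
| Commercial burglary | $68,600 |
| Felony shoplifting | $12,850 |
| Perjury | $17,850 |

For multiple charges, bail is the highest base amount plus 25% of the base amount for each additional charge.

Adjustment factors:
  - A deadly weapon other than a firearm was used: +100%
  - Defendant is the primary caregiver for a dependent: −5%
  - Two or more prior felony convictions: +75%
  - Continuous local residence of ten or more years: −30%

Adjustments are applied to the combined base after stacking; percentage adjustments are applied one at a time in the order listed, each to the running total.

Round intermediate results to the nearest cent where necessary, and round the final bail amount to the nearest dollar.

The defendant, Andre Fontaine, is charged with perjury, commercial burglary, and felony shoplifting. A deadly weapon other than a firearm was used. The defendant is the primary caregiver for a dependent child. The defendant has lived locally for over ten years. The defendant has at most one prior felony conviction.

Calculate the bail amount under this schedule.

$101,446

Base amounts from the schedule: perjury $17,850; commercial burglary $68,600; felony shoplifting $12,850.
Stacking rule: highest base plus 25% of each additional charge. Highest is commercial burglary at $68,600. Additional: $17,850 × 25% = $4,462.50; $12,850 × 25% = $3,212.50. Combined base = $68,600 + $7,675 = $76,275.
A deadly weapon other than a firearm was used (+100%): $76,275 × 2 = $152,550.
Defendant is the primary caregiver for a dependent (−5%): $152,550 × 0.95 = $144,922.50.
Continuous local residence of ten or more years (−30%): $144,922.50 × 0.7 = $101,445.75.
Rounded to the nearest dollar: $101,446.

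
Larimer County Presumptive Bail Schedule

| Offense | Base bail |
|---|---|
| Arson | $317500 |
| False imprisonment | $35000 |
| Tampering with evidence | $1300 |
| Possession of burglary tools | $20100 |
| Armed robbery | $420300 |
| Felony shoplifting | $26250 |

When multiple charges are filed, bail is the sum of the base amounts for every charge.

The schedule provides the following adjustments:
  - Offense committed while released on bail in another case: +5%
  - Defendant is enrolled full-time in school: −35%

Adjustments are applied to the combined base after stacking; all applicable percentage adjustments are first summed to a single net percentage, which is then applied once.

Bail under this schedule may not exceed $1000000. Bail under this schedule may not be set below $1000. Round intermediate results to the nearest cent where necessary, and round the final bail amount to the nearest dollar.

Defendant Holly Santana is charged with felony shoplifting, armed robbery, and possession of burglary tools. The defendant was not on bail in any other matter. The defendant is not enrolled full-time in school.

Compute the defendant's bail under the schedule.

$466650

Base amounts from the schedule: felony shoplifting $26250; armed robbery $420300; possession of burglary tools $20100.
Stacking rule: sum of all bases. $26250 + $420300 + $20100 = $466650.
No adjustment factors apply to this defendant.
$466650 is within the $1000000 maximum.
$466650 is at or above the $1000 minimum.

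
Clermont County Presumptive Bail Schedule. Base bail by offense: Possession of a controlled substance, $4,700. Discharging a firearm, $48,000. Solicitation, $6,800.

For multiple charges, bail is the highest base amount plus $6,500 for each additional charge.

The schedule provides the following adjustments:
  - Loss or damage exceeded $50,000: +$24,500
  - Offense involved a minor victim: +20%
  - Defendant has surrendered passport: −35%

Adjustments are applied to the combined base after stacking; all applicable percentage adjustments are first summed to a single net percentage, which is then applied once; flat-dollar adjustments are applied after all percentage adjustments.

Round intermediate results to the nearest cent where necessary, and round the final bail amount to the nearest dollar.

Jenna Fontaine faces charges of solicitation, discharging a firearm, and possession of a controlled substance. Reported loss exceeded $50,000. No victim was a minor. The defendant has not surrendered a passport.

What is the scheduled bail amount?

Base amounts from the schedule: solicitation $6,800; discharging a firearm $48,000; possession of a controlled substance $4,700.
Stacking rule: highest base plus $6,500 per additional charge. Highest is discharging a firearm at $48,000; 2 additional charges → +$13,000. Combined base = $61,000.
Loss or damage exceeded $50,000 (+$24,500 flat): $61,000 + $24,500 = $85,500.

$85,500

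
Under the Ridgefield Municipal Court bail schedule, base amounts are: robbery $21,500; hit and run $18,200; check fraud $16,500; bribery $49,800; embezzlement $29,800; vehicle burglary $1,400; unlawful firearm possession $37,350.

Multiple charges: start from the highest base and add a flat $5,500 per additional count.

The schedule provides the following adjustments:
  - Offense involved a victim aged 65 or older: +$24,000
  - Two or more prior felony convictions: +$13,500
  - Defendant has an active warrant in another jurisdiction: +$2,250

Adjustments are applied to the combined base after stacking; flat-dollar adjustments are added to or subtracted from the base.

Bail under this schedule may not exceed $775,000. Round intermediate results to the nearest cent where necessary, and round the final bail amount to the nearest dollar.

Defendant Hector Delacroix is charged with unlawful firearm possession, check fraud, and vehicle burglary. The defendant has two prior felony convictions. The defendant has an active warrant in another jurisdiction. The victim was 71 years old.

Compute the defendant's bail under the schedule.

Base amounts from the schedule: unlawful firearm possession $37,350; check fraud $16,500; vehicle burglary $1,400.
Stacking rule: highest base plus $5,500 per additional charge. Highest is unlawful firearm possession at $37,350; 2 additional charges → +$11,000. Combined base = $48,350.
Offense involved a victim aged 65 or older (+$24,000 flat): $48,350 + $24,000 = $72,350.
Two or more prior felony convictions (+$13,500 flat): $72,350 + $13,500 = $85,850.
Defendant has an active warrant in another jurisdiction (+$2,250 flat): $85,850 + $2,250 = $88,100.
$88,100 is within the $775,000 maximum.

$88,100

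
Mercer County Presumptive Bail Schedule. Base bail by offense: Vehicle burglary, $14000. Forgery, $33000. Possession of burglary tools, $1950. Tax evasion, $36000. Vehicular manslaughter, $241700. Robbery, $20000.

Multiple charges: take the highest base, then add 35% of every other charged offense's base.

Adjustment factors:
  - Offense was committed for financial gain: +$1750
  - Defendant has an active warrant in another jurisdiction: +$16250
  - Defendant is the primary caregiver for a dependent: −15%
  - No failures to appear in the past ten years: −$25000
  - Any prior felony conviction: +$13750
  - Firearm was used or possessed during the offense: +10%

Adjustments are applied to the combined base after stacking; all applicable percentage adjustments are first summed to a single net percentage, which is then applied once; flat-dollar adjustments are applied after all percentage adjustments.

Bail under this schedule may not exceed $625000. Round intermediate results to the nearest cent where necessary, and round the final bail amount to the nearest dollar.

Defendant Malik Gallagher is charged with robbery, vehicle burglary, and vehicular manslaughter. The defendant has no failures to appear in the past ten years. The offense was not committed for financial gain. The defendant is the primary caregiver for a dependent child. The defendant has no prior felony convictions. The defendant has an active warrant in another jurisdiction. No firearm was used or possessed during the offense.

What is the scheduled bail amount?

Base amounts from the schedule: robbery $20000; vehicle burglary $14000; vehicular manslaughter $241700.
Stacking rule: highest base plus 35% of each additional charge. Highest is vehicular manslaughter at $241700. Additional: $20000 × 35% = $7000; $14000 × 35% = $4900. Combined base = $241700 + $11900 = $253600.
Defendant is the primary caregiver for a dependent (−15%): $253600 × 0.85 = $215560.
Defendant has an active warrant in another jurisdiction (+$16250 flat): $215560 + $16250 = $231810.
No failures to appear in the past ten years (−$25000 flat): $231810 − $25000 = $206810.
$206810 is within the $625000 maximum.

$206810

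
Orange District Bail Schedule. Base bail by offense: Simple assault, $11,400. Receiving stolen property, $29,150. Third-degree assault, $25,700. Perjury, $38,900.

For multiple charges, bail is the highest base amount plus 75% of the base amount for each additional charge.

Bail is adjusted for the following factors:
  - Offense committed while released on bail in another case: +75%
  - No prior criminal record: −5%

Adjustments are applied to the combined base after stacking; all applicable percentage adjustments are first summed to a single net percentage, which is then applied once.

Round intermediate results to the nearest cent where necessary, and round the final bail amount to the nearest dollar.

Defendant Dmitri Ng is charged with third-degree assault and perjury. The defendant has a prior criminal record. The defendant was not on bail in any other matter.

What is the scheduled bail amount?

$58,175

Base amounts from the schedule: third-degree assault $25,700; perjury $38,900.
Stacking rule: highest base plus 75% of each additional charge. Highest is perjury at $38,900. Additional: $25,700 × 75% = $19,275. Combined base = $38,900 + $19,275 = $58,175.
No adjustment factors apply to this defendant.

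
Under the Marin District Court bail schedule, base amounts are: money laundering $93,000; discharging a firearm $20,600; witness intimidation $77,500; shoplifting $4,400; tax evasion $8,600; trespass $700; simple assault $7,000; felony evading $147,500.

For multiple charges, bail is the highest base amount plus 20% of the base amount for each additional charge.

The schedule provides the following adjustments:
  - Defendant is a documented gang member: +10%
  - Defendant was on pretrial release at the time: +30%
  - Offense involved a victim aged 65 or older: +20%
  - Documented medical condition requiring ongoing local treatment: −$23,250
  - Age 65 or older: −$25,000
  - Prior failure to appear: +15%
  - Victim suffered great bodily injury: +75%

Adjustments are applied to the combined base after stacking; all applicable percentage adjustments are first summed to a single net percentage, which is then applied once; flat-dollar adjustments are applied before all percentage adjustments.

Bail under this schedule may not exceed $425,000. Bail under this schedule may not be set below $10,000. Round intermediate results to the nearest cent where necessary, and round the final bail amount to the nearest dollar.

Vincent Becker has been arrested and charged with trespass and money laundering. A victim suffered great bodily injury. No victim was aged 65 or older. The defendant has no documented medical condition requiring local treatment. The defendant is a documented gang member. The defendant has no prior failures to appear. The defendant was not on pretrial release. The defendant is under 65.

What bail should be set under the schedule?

$172,309

Base amounts from the schedule: trespass $700; money laundering $93,000.
Stacking rule: highest base plus 20% of each additional charge. Highest is money laundering at $93,000. Additional: $700 × 20% = $140. Combined base = $93,000 + $140 = $93,140.
Net percentage adjustment: +10% +75% = +85%. $93,140 × 1.85 = $172,309.
$172,309 is within the $425,000 maximum.
$172,309 is at or above the $10,000 minimum.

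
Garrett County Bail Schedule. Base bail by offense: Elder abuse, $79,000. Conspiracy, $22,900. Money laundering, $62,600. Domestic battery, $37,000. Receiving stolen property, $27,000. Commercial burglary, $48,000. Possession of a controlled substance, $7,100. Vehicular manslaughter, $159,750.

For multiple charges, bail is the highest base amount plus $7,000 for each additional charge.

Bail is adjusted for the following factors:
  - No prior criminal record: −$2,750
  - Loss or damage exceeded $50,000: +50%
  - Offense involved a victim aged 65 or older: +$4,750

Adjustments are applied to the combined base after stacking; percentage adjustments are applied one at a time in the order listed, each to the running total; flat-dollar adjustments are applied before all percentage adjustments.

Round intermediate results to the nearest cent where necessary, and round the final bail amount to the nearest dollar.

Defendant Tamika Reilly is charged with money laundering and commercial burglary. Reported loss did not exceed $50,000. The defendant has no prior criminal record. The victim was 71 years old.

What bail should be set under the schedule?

Base amounts from the schedule: money laundering $62,600; commercial burglary $48,000.
Stacking rule: highest base plus $7,000 per additional charge. Highest is money laundering at $62,600; 1 additional charge → +$7,000. Combined base = $69,600.
No prior criminal record (−$2,750 flat): $69,600 − $2,750 = $66,850.
Offense involved a victim aged 65 or older (+$4,750 flat): $66,850 + $4,750 = $71,600.

$71,600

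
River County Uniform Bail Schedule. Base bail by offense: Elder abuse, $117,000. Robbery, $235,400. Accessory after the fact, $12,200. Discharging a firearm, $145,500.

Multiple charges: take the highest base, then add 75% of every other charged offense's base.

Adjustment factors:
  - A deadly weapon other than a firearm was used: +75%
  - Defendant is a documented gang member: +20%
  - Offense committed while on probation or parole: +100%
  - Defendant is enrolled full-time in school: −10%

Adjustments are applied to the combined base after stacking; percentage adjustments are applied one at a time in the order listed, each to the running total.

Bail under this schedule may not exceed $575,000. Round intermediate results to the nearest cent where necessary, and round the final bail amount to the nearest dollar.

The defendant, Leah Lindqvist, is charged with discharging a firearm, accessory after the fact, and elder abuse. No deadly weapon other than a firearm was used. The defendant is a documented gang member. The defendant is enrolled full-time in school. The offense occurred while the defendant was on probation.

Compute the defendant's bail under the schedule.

$523,584

Base amounts from the schedule: discharging a firearm $145,500; accessory after the fact $12,200; elder abuse $117,000.
Stacking rule: highest base plus 75% of each additional charge. Highest is discharging a firearm at $145,500. Additional: $12,200 × 75% = $9,150; $117,000 × 75% = $87,750. Combined base = $145,500 + $96,900 = $242,400.
Defendant is a documented gang member (+20%): $242,400 × 1.2 = $290,880.
Offense committed while on probation or parole (+100%): $290,880 × 2 = $581,760.
Defendant is enrolled full-time in school (−10%): $581,760 × 0.9 = $523,584.
$523,584 is within the $575,000 maximum.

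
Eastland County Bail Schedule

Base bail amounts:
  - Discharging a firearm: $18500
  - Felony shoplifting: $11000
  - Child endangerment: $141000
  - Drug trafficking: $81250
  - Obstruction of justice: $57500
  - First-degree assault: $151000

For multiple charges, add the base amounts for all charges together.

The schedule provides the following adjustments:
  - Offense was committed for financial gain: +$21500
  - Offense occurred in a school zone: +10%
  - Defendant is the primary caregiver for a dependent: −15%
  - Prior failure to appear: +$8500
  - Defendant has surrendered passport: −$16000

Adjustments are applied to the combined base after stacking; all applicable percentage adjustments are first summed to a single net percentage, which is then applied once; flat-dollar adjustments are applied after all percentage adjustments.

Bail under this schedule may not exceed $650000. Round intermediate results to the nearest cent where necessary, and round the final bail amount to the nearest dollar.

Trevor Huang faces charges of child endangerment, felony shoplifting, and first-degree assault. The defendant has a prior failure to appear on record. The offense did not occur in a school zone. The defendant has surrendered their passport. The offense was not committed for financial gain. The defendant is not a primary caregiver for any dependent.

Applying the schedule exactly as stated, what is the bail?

Base amounts from the schedule: child endangerment $141000; felony shoplifting $11000; first-degree assault $151000.
Stacking rule: sum of all bases. $141000 + $11000 + $151000 = $303000.
Prior failure to appear (+$8500 flat): $303000 + $8500 = $311500.
Defendant has surrendered passport (−$16000 flat): $311500 − $16000 = $295500.
$295500 is within the $650000 maximum.

$295500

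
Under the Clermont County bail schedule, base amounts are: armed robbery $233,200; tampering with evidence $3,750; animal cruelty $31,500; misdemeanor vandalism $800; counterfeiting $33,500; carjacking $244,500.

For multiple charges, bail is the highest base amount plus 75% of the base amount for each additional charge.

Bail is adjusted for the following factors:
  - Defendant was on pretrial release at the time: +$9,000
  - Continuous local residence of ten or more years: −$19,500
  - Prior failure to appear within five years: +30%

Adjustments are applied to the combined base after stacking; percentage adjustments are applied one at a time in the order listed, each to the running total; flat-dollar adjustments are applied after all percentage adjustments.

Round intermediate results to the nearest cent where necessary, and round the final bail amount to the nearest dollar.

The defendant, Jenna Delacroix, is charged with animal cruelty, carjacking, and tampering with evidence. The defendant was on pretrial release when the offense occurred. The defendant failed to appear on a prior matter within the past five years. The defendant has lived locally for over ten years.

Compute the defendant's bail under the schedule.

Base amounts from the schedule: animal cruelty $31,500; carjacking $244,500; tampering with evidence $3,750.
Stacking rule: highest base plus 75% of each additional charge. Highest is carjacking at $244,500. Additional: $31,500 × 75% = $23,625; $3,750 × 75% = $2,812.50. Combined base = $244,500 + $26,437.50 = $270,937.50.
Prior failure to appear within five years (+30%): $270,937.50 × 1.3 = $352,218.75.
Defendant was on pretrial release at the time (+$9,000 flat): $352,218.75 + $9,000 = $361,218.75.
Continuous local residence of ten or more years (−$19,500 flat): $361,218.75 − $19,500 = $341,718.75.
Rounded to the nearest dollar: $341,719.

$341,719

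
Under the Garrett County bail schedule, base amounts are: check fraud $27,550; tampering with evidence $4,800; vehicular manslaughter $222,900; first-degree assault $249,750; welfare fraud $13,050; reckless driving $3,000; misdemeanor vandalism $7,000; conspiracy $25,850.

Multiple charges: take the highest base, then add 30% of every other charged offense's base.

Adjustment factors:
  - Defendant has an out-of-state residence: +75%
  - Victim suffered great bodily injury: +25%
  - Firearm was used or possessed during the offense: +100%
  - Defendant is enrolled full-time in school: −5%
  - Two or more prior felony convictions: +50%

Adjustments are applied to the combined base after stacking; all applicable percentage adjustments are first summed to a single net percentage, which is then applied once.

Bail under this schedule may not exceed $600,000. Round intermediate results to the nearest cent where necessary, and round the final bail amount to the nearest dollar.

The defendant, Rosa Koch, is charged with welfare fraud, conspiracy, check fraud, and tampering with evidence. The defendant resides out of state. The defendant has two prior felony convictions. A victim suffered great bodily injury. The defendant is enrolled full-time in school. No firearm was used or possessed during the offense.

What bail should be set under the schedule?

Base amounts from the schedule: welfare fraud $13,050; conspiracy $25,850; check fraud $27,550; tampering with evidence $4,800.
Stacking rule: highest base plus 30% of each additional charge. Highest is check fraud at $27,550. Additional: $13,050 × 30% = $3,915; $25,850 × 30% = $7,755; $4,800 × 30% = $1,440. Combined base = $27,550 + $13,110 = $40,660.
Net percentage adjustment: +75% +25% −5% +50% = +145%. $40,660 × 2.45 = $99,617.
$99,617 is within the $600,000 maximum.

$99,617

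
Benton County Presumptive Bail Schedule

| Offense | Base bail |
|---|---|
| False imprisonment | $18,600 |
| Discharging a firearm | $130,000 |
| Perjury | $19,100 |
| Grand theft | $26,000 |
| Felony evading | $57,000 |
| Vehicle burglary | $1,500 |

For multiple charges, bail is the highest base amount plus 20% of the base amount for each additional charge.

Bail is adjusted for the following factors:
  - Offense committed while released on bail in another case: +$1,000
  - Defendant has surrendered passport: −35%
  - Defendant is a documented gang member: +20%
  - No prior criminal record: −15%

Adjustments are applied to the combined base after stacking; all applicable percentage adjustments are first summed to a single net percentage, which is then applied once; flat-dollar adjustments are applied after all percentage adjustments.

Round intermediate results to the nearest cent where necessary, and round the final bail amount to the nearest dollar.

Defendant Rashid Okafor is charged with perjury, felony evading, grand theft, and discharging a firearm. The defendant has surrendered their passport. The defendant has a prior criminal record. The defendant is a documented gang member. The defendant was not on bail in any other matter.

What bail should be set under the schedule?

Base amounts from the schedule: perjury $19,100; felony evading $57,000; grand theft $26,000; discharging a firearm $130,000.
Stacking rule: highest base plus 20% of each additional charge. Highest is discharging a firearm at $130,000. Additional: $19,100 × 20% = $3,820; $57,000 × 20% = $11,400; $26,000 × 20% = $5,200. Combined base = $130,000 + $20,420 = $150,420.
Net percentage adjustment: −35% +20% = −15%. $150,420 × 0.85 = $127,857.

$127,857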